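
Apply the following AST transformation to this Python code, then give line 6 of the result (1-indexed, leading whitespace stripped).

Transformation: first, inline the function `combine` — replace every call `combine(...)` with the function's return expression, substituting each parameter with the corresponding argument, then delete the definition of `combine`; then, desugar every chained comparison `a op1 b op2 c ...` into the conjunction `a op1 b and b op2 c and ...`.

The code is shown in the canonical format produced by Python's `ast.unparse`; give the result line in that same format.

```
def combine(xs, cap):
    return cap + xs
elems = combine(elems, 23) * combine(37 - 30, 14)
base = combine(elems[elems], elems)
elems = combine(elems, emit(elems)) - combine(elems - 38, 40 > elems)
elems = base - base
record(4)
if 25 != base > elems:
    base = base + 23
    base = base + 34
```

Transformed code:
elems = (23 + elems) * (14 + (37 - 30))
base = elems + elems[elems]
elems = emit(elems) + elems - ((40 > elems) + (elems - 38))
elems = base - base
record(4)
if 25 != base and base > elems:
    base = base + 23
    base = base + 34

if 25 != base and base > elems:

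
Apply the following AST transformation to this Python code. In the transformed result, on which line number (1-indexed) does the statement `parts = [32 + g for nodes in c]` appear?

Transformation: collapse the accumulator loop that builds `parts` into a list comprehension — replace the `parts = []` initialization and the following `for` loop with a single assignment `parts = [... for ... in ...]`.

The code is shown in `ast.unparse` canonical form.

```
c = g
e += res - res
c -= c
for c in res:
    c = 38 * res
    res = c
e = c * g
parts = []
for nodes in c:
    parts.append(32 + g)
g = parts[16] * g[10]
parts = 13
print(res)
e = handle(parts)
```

8

Transformed code:
c = g
e += res - res
c -= c
for c in res:
    c = 38 * res
    res = c
e = c * g
parts = [32 + g for nodes in c]
g = parts[16] * g[10]
parts = 13
print(res)
e = handle(parts)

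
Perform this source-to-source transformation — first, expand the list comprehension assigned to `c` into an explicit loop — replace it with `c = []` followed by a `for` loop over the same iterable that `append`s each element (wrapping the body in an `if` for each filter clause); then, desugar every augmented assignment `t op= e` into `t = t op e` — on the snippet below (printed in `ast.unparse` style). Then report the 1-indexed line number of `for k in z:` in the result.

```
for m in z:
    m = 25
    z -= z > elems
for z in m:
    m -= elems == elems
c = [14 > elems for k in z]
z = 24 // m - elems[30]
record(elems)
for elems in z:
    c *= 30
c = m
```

Transformed code:
for m in z:
    m = 25
    z = z - (z > elems)
for z in m:
    m = m - (elems == elems)
c = []
for k in z:
    c.append(14 > elems)
z = 24 // m - elems[30]
record(elems)
for elems in z:
    c = c * 30
c = m

7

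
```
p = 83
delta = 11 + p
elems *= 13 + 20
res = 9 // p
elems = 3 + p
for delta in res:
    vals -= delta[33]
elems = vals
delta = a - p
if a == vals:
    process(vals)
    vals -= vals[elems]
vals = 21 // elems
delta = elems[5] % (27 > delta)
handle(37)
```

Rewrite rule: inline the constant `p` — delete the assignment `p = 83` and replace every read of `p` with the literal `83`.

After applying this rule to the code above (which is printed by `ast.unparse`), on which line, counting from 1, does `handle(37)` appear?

14

Transformed code:
delta = 11 + 83
elems *= 13 + 20
res = 9 // 83
elems = 3 + 83
for delta in res:
    vals -= delta[33]
elems = vals
delta = a - 83
if a == vals:
    process(vals)
    vals -= vals[elems]
vals = 21 // elems
delta = elems[5] % (27 > delta)
handle(37)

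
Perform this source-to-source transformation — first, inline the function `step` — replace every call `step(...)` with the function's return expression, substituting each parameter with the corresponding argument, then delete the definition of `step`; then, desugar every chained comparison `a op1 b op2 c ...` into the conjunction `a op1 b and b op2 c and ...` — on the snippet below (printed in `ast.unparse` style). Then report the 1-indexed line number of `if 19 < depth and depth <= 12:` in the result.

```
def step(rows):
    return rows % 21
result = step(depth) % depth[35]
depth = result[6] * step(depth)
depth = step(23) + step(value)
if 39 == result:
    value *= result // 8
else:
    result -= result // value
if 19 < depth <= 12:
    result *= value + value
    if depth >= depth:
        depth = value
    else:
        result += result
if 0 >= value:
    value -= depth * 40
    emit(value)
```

8

Transformed code:
result = depth % 21 % depth[35]
depth = result[6] * (depth % 21)
depth = 23 % 21 + value % 21
if 39 == result:
    value *= result // 8
else:
    result -= result // value
if 19 < depth and depth <= 12:
    result *= value + value
    if depth >= depth:
        depth = value
    else:
        result += result
if 0 >= value:
    value -= depth * 40
    emit(value)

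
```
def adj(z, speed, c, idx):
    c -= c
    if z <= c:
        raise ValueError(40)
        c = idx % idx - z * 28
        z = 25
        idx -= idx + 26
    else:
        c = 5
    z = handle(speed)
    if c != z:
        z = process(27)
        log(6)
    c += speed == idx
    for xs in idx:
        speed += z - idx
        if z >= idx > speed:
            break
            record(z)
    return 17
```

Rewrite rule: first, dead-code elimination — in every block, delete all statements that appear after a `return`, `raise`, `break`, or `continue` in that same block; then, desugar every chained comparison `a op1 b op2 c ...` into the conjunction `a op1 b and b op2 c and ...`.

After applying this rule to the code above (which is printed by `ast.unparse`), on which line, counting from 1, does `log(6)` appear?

Transformed code:
def adj(z, speed, c, idx):
    c -= c
    if z <= c:
        raise ValueError(40)
    else:
        c = 5
    z = handle(speed)
    if c != z:
        z = process(27)
        log(6)
    c += speed == idx
    for xs in idx:
        speed += z - idx
        if z >= idx and idx > speed:
            break
    return 17

10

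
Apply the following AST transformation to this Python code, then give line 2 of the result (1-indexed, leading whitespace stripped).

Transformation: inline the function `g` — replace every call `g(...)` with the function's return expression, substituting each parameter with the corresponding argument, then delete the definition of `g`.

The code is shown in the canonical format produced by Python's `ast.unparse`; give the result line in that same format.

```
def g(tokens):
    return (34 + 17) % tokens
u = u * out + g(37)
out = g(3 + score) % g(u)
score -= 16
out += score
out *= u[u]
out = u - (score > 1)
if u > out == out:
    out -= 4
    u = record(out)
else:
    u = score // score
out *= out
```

Transformed code:
u = u * out + (34 + 17) % 37
out = (34 + 17) % (3 + score) % ((34 + 17) % u)
score -= 16
out += score
out *= u[u]
out = u - (score > 1)
if u > out == out:
    out -= 4
    u = record(out)
else:
    u = score // score
out *= out

out = (34 + 17) % (3 + score) % ((34 + 17) % u)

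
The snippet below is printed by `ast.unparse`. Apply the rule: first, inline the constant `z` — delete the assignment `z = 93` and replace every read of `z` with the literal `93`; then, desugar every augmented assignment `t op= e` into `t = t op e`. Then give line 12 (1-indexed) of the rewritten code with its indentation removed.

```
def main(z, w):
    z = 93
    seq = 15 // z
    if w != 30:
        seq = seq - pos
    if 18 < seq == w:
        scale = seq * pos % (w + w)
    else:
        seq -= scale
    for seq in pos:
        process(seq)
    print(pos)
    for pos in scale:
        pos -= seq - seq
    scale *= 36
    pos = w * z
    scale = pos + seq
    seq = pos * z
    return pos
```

Transformed code:
def main(z, w):
    seq = 15 // 93
    if w != 30:
        seq = seq - pos
    if 18 < seq == w:
        scale = seq * pos % (w + w)
    else:
        seq = seq - scale
    for seq in pos:
        process(seq)
    print(pos)
    for pos in scale:
        pos = pos - (seq - seq)
    scale = scale * 36
    pos = w * 93
    scale = pos + seq
    seq = pos * 93
    return pos

for pos in scale:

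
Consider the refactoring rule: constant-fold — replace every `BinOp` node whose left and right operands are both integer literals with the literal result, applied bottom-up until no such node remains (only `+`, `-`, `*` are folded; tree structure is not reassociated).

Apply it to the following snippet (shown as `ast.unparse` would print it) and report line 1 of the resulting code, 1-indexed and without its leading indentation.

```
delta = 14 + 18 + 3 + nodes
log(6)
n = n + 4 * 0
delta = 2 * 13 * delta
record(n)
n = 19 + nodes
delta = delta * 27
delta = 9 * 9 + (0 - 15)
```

Transformed code:
delta = 35 + nodes
log(6)
n = n + 0
delta = 26 * delta
record(n)
n = 19 + nodes
delta = delta * 27
delta = 66

delta = 35 + nodes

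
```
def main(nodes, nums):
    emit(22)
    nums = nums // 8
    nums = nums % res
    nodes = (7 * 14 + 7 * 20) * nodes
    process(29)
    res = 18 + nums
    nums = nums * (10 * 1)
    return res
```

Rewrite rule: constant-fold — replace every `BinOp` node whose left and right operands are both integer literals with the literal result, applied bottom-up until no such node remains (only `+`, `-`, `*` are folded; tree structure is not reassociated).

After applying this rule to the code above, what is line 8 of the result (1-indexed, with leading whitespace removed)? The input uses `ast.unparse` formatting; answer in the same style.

Transformed code:
def main(nodes, nums):
    emit(22)
    nums = nums // 8
    nums = nums % res
    nodes = 238 * nodes
    process(29)
    res = 18 + nums
    nums = nums * 10
    return res

nums = nums * 10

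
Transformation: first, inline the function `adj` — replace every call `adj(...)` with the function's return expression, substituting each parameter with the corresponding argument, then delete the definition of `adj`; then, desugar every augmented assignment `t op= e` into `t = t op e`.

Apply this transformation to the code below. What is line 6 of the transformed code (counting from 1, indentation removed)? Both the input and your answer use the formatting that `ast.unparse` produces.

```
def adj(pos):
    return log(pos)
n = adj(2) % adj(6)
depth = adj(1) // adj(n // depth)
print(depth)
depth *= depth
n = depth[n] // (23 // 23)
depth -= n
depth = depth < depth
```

Transformed code:
n = log(2) % log(6)
depth = log(1) // log(n // depth)
print(depth)
depth = depth * depth
n = depth[n] // (23 // 23)
depth = depth - n
depth = depth < depth

depth = depth - n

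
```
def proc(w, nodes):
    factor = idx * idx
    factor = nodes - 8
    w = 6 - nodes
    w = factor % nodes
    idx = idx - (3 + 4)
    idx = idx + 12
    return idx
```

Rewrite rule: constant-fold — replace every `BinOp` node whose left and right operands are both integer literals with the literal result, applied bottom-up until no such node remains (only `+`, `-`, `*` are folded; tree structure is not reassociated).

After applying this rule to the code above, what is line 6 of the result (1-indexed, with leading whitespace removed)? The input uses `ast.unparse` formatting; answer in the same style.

Transformed code:
def proc(w, nodes):
    factor = idx * idx
    factor = nodes - 8
    w = 6 - nodes
    w = factor % nodes
    idx = idx - 7
    idx = idx + 12
    return idx

idx = idx - 7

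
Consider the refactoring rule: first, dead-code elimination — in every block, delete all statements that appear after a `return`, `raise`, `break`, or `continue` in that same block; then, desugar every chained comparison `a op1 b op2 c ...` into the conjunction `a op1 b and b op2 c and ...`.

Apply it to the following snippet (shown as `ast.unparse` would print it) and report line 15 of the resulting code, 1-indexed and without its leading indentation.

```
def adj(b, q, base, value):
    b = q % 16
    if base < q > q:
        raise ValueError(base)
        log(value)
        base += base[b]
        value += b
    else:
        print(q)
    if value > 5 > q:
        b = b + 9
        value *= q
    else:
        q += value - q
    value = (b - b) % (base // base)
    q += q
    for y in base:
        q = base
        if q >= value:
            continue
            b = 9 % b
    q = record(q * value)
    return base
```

q = base

Transformed code:
def adj(b, q, base, value):
    b = q % 16
    if base < q and q > q:
        raise ValueError(base)
    else:
        print(q)
    if value > 5 and 5 > q:
        b = b + 9
        value *= q
    else:
        q += value - q
    value = (b - b) % (base // base)
    q += q
    for y in base:
        q = base
        if q >= value:
            continue
    q = record(q * value)
    return base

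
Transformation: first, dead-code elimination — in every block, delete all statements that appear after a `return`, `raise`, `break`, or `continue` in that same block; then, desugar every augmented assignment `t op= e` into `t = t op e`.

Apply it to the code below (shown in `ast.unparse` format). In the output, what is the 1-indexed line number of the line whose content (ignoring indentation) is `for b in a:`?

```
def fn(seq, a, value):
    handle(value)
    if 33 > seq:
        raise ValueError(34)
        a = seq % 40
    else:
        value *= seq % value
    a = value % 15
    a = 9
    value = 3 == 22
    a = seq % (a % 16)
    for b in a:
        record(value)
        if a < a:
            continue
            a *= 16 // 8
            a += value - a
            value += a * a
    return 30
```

Transformed code:
def fn(seq, a, value):
    handle(value)
    if 33 > seq:
        raise ValueError(34)
    else:
        value = value * (seq % value)
    a = value % 15
    a = 9
    value = 3 == 22
    a = seq % (a % 16)
    for b in a:
        record(value)
        if a < a:
            continue
    return 30

11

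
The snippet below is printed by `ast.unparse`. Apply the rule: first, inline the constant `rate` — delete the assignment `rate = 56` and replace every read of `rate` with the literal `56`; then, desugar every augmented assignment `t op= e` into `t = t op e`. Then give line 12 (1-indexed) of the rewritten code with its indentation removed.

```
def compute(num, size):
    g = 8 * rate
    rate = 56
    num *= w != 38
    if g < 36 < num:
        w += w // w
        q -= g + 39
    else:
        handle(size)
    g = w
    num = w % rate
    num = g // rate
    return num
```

Transformed code:
def compute(num, size):
    g = 8 * 56
    num = num * (w != 38)
    if g < 36 < num:
        w = w + w // w
        q = q - (g + 39)
    else:
        handle(size)
    g = w
    num = w % 56
    num = g // 56
    return num

return num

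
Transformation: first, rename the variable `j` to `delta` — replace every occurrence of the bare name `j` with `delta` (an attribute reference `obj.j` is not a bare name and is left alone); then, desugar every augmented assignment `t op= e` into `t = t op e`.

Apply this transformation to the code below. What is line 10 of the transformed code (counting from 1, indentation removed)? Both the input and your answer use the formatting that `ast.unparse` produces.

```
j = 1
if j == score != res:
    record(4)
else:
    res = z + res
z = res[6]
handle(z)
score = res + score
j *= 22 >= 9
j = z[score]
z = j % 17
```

delta = z[score]

Transformed code:
delta = 1
if delta == score != res:
    record(4)
else:
    res = z + res
z = res[6]
handle(z)
score = res + score
delta = delta * (22 >= 9)
delta = z[score]
z = delta % 17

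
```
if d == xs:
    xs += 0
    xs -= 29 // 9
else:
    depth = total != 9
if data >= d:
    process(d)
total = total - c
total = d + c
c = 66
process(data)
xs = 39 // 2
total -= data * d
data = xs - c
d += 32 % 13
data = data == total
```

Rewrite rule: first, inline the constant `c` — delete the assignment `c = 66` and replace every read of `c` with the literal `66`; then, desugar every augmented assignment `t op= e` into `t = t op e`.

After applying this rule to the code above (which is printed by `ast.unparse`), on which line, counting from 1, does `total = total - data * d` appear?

12

Transformed code:
if d == xs:
    xs = xs + 0
    xs = xs - 29 // 9
else:
    depth = total != 9
if data >= d:
    process(d)
total = total - 66
total = d + 66
process(data)
xs = 39 // 2
total = total - data * d
data = xs - 66
d = d + 32 % 13
data = data == total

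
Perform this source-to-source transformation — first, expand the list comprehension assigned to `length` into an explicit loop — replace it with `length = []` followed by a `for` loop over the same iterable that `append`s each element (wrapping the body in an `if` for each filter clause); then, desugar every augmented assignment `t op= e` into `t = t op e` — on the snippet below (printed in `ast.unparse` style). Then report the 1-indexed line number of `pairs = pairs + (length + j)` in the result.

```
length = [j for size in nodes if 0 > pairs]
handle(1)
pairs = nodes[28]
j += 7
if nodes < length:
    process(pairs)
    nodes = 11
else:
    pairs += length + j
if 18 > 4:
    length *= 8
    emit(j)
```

Transformed code:
length = []
for size in nodes:
    if 0 > pairs:
        length.append(j)
handle(1)
pairs = nodes[28]
j = j + 7
if nodes < length:
    process(pairs)
    nodes = 11
else:
    pairs = pairs + (length + j)
if 18 > 4:
    length = length * 8
    emit(j)

12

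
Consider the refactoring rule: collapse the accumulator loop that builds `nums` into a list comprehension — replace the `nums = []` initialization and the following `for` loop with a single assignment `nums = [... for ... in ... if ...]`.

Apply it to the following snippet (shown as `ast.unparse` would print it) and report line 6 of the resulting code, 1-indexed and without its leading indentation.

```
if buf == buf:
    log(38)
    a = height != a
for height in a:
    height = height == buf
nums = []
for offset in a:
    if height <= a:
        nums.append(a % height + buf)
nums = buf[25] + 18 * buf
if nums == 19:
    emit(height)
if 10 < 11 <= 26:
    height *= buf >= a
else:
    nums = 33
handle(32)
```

Transformed code:
if buf == buf:
    log(38)
    a = height != a
for height in a:
    height = height == buf
nums = [a % height + buf for offset in a if height <= a]
nums = buf[25] + 18 * buf
if nums == 19:
    emit(height)
if 10 < 11 <= 26:
    height *= buf >= a
else:
    nums = 33
handle(32)

nums = [a % height + buf for offset in a if height <= a]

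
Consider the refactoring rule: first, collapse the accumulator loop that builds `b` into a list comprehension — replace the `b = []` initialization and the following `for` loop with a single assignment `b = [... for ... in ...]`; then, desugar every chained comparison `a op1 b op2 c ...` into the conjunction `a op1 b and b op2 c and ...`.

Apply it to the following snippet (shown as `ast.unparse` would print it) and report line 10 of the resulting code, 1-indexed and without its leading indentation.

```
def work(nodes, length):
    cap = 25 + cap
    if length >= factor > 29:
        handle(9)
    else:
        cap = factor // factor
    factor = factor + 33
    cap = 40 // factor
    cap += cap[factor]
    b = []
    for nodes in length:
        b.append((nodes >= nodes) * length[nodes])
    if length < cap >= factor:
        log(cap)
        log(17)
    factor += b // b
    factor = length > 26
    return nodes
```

b = [(nodes >= nodes) * length[nodes] for nodes in length]

Transformed code:
def work(nodes, length):
    cap = 25 + cap
    if length >= factor and factor > 29:
        handle(9)
    else:
        cap = factor // factor
    factor = factor + 33
    cap = 40 // factor
    cap += cap[factor]
    b = [(nodes >= nodes) * length[nodes] for nodes in length]
    if length < cap and cap >= factor:
        log(cap)
        log(17)
    factor += b // b
    factor = length > 26
    return nodes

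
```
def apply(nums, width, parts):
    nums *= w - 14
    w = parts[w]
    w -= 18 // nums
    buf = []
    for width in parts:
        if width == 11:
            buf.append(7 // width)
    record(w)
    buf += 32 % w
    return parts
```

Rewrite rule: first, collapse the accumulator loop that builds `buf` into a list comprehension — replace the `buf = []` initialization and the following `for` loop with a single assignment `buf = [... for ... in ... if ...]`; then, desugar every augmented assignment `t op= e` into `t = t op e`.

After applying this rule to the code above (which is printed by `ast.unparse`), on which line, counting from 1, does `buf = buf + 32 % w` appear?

Transformed code:
def apply(nums, width, parts):
    nums = nums * (w - 14)
    w = parts[w]
    w = w - 18 // nums
    buf = [7 // width for width in parts if width == 11]
    record(w)
    buf = buf + 32 % w
    return parts

7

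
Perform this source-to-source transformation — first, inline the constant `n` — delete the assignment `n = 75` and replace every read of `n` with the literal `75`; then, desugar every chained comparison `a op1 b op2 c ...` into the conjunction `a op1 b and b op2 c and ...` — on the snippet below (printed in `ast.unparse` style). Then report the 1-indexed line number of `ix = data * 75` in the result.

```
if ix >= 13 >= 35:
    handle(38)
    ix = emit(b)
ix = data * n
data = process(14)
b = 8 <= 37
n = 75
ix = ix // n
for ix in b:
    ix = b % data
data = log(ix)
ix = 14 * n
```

Transformed code:
if ix >= 13 and 13 >= 35:
    handle(38)
    ix = emit(b)
ix = data * 75
data = process(14)
b = 8 <= 37
ix = ix // 75
for ix in b:
    ix = b % data
data = log(ix)
ix = 14 * 75

4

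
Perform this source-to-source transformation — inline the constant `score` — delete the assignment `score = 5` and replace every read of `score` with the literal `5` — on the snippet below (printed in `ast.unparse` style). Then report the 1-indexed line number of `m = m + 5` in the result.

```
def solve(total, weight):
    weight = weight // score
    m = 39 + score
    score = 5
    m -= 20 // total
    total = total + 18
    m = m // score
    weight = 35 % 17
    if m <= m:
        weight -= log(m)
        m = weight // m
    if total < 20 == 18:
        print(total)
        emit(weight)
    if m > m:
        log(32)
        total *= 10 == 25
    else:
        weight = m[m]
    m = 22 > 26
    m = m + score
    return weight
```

20

Transformed code:
def solve(total, weight):
    weight = weight // 5
    m = 39 + 5
    m -= 20 // total
    total = total + 18
    m = m // 5
    weight = 35 % 17
    if m <= m:
        weight -= log(m)
        m = weight // m
    if total < 20 == 18:
        print(total)
        emit(weight)
    if m > m:
        log(32)
        total *= 10 == 25
    else:
        weight = m[m]
    m = 22 > 26
    m = m + 5
    return weight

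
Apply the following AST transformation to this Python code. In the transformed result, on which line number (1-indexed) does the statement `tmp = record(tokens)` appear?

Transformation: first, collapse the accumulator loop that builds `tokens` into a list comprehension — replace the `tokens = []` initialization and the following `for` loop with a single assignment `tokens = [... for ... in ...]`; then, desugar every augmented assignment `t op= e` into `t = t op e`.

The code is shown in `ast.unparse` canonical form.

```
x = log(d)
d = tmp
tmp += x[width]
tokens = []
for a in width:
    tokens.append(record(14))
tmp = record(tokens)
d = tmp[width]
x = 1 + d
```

5

Transformed code:
x = log(d)
d = tmp
tmp = tmp + x[width]
tokens = [record(14) for a in width]
tmp = record(tokens)
d = tmp[width]
x = 1 + d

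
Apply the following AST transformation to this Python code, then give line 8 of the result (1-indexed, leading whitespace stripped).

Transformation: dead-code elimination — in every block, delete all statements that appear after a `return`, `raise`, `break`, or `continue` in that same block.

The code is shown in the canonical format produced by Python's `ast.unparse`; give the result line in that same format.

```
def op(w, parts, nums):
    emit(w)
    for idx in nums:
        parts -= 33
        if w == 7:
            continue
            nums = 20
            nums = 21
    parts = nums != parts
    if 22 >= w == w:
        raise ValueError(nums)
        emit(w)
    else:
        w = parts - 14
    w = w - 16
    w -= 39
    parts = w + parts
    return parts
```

Transformed code:
def op(w, parts, nums):
    emit(w)
    for idx in nums:
        parts -= 33
        if w == 7:
            continue
    parts = nums != parts
    if 22 >= w == w:
        raise ValueError(nums)
    else:
        w = parts - 14
    w = w - 16
    w -= 39
    parts = w + parts
    return parts

if 22 >= w == w:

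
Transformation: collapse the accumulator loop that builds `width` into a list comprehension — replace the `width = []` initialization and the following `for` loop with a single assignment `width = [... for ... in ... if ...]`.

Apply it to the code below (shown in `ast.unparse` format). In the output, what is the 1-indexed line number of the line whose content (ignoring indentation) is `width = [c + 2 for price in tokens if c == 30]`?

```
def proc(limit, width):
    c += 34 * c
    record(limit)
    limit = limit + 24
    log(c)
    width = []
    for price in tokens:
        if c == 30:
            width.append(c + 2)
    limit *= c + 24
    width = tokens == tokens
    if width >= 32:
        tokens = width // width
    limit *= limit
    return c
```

6

Transformed code:
def proc(limit, width):
    c += 34 * c
    record(limit)
    limit = limit + 24
    log(c)
    width = [c + 2 for price in tokens if c == 30]
    limit *= c + 24
    width = tokens == tokens
    if width >= 32:
        tokens = width // width
    limit *= limit
    return c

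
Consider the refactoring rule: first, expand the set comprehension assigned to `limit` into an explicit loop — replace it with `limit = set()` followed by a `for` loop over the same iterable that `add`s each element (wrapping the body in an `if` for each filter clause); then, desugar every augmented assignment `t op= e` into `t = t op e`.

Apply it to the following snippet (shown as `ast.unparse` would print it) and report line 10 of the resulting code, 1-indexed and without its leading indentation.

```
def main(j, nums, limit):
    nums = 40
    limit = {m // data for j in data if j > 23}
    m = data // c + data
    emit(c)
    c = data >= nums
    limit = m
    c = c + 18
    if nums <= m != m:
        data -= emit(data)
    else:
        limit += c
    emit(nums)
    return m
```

limit = m

Transformed code:
def main(j, nums, limit):
    nums = 40
    limit = set()
    for j in data:
        if j > 23:
            limit.add(m // data)
    m = data // c + data
    emit(c)
    c = data >= nums
    limit = m
    c = c + 18
    if nums <= m != m:
        data = data - emit(data)
    else:
        limit = limit + c
    emit(nums)
    return m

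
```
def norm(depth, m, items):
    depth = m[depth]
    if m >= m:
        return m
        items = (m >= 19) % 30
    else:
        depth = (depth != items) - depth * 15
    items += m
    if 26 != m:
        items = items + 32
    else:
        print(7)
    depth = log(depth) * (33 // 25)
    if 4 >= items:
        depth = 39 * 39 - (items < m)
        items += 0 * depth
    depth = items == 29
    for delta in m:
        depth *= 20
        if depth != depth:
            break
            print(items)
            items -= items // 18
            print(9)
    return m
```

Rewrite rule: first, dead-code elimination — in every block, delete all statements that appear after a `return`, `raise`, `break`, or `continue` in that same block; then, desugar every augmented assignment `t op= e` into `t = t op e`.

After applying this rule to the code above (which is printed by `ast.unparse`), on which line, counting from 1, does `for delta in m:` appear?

17

Transformed code:
def norm(depth, m, items):
    depth = m[depth]
    if m >= m:
        return m
    else:
        depth = (depth != items) - depth * 15
    items = items + m
    if 26 != m:
        items = items + 32
    else:
        print(7)
    depth = log(depth) * (33 // 25)
    if 4 >= items:
        depth = 39 * 39 - (items < m)
        items = items + 0 * depth
    depth = items == 29
    for delta in m:
        depth = depth * 20
        if depth != depth:
            break
    return m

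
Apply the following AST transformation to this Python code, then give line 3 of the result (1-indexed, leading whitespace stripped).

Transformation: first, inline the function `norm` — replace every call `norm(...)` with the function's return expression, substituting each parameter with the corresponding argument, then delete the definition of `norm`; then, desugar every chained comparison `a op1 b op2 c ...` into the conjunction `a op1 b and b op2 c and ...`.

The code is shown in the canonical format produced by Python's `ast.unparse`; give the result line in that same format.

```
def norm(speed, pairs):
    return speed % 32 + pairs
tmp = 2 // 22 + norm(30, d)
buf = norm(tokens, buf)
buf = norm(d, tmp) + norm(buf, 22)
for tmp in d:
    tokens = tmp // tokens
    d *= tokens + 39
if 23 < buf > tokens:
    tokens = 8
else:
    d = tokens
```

Transformed code:
tmp = 2 // 22 + (30 % 32 + d)
buf = tokens % 32 + buf
buf = d % 32 + tmp + (buf % 32 + 22)
for tmp in d:
    tokens = tmp // tokens
    d *= tokens + 39
if 23 < buf and buf > tokens:
    tokens = 8
else:
    d = tokens

buf = d % 32 + tmp + (buf % 32 + 22)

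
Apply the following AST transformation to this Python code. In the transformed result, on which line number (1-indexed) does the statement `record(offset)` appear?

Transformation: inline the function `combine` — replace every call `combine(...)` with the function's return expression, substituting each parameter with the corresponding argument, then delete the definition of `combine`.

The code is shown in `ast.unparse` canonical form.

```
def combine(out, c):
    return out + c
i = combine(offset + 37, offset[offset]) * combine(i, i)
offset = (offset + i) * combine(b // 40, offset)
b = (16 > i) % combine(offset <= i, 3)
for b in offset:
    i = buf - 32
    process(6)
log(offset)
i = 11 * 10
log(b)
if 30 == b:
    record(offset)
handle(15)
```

Transformed code:
i = (offset + 37 + offset[offset]) * (i + i)
offset = (offset + i) * (b // 40 + offset)
b = (16 > i) % ((offset <= i) + 3)
for b in offset:
    i = buf - 32
    process(6)
log(offset)
i = 11 * 10
log(b)
if 30 == b:
    record(offset)
handle(15)

11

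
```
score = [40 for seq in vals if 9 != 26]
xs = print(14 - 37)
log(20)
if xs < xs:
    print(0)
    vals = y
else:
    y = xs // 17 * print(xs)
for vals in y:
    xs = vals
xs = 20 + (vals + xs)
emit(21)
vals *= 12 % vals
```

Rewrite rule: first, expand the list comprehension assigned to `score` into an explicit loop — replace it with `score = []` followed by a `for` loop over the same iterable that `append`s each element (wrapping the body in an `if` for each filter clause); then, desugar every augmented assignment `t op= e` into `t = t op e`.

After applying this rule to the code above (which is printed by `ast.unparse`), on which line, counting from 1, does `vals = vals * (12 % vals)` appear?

16

Transformed code:
score = []
for seq in vals:
    if 9 != 26:
        score.append(40)
xs = print(14 - 37)
log(20)
if xs < xs:
    print(0)
    vals = y
else:
    y = xs // 17 * print(xs)
for vals in y:
    xs = vals
xs = 20 + (vals + xs)
emit(21)
vals = vals * (12 % vals)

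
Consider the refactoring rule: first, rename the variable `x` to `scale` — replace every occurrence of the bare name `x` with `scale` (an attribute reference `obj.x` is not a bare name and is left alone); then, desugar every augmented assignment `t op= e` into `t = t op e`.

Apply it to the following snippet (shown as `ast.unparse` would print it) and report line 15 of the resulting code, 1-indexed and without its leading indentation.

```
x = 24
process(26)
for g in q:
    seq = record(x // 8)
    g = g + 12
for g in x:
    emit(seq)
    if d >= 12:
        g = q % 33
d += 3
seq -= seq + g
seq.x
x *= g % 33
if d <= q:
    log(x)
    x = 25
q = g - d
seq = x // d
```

log(scale)

Transformed code:
scale = 24
process(26)
for g in q:
    seq = record(scale // 8)
    g = g + 12
for g in scale:
    emit(seq)
    if d >= 12:
        g = q % 33
d = d + 3
seq = seq - (seq + g)
seq.x
scale = scale * (g % 33)
if d <= q:
    log(scale)
    scale = 25
q = g - d
seq = scale // d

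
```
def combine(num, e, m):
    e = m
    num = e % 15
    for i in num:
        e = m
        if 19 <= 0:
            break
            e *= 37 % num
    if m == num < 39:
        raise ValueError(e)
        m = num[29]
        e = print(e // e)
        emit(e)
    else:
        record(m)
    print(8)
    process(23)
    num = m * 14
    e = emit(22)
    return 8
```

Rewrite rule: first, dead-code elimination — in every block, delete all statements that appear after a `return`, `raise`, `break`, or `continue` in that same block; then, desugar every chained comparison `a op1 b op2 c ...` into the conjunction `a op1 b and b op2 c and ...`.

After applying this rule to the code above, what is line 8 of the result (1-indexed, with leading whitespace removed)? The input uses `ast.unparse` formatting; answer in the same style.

Transformed code:
def combine(num, e, m):
    e = m
    num = e % 15
    for i in num:
        e = m
        if 19 <= 0:
            break
    if m == num and num < 39:
        raise ValueError(e)
    else:
        record(m)
    print(8)
    process(23)
    num = m * 14
    e = emit(22)
    return 8

if m == num and num < 39:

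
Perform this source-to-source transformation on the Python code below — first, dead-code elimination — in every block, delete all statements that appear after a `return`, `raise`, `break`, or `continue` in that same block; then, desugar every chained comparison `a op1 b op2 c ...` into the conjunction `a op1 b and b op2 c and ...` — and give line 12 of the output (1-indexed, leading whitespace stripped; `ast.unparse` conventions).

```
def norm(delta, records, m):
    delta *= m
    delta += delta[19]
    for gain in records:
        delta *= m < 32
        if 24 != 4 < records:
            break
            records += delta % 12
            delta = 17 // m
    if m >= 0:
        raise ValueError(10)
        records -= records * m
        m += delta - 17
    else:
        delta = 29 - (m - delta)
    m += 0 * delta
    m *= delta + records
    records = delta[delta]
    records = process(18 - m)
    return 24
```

Transformed code:
def norm(delta, records, m):
    delta *= m
    delta += delta[19]
    for gain in records:
        delta *= m < 32
        if 24 != 4 and 4 < records:
            break
    if m >= 0:
        raise ValueError(10)
    else:
        delta = 29 - (m - delta)
    m += 0 * delta
    m *= delta + records
    records = delta[delta]
    records = process(18 - m)
    return 24

m += 0 * delta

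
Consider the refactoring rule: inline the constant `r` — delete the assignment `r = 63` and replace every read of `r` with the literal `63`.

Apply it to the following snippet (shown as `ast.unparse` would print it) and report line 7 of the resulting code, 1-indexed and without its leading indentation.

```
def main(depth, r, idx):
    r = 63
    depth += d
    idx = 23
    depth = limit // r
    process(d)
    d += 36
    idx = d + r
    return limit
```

Transformed code:
def main(depth, r, idx):
    depth += d
    idx = 23
    depth = limit // 63
    process(d)
    d += 36
    idx = d + 63
    return limit

idx = d + 63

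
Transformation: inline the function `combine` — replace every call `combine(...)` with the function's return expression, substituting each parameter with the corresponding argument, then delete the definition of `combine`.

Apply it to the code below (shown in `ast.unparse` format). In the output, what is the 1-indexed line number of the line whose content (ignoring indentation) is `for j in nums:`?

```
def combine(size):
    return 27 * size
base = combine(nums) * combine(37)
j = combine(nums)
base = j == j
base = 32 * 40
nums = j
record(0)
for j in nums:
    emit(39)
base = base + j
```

7

Transformed code:
base = 27 * nums * (27 * 37)
j = 27 * nums
base = j == j
base = 32 * 40
nums = j
record(0)
for j in nums:
    emit(39)
base = base + j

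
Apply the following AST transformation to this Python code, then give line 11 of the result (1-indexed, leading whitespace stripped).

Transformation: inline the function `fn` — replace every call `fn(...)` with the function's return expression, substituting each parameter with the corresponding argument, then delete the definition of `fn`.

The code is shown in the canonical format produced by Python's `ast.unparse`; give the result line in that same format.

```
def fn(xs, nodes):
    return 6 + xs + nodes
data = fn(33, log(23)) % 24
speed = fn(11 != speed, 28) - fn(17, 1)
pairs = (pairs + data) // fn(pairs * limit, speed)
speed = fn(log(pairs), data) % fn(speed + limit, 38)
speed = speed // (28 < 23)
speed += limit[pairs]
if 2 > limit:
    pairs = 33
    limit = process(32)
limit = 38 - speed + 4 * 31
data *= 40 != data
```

data *= 40 != data

Transformed code:
data = (6 + 33 + log(23)) % 24
speed = 6 + (11 != speed) + 28 - (6 + 17 + 1)
pairs = (pairs + data) // (6 + pairs * limit + speed)
speed = (6 + log(pairs) + data) % (6 + (speed + limit) + 38)
speed = speed // (28 < 23)
speed += limit[pairs]
if 2 > limit:
    pairs = 33
    limit = process(32)
limit = 38 - speed + 4 * 31
data *= 40 != data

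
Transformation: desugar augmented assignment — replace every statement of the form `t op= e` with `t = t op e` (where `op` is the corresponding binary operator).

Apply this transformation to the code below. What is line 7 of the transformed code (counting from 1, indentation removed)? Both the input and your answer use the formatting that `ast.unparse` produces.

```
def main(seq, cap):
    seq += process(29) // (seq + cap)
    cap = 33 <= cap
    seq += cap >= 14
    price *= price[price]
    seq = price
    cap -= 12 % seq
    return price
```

cap = cap - 12 % seq

Transformed code:
def main(seq, cap):
    seq = seq + process(29) // (seq + cap)
    cap = 33 <= cap
    seq = seq + (cap >= 14)
    price = price * price[price]
    seq = price
    cap = cap - 12 % seq
    return price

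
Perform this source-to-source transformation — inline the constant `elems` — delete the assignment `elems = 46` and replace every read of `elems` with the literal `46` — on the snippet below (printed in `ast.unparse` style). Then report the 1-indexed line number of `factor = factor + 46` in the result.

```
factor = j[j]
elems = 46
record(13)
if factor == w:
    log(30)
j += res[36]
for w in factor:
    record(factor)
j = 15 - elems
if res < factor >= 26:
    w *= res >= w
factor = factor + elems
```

Transformed code:
factor = j[j]
record(13)
if factor == w:
    log(30)
j += res[36]
for w in factor:
    record(factor)
j = 15 - 46
if res < factor >= 26:
    w *= res >= w
factor = factor + 46

11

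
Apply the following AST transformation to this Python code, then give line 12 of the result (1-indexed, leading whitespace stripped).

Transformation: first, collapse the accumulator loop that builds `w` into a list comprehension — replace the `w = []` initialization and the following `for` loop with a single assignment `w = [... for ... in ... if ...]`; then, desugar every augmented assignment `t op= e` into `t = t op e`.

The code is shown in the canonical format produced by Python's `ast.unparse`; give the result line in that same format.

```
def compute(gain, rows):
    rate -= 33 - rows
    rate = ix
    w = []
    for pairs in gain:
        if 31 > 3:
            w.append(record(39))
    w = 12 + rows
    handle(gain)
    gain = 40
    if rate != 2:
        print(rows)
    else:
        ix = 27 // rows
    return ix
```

Transformed code:
def compute(gain, rows):
    rate = rate - (33 - rows)
    rate = ix
    w = [record(39) for pairs in gain if 31 > 3]
    w = 12 + rows
    handle(gain)
    gain = 40
    if rate != 2:
        print(rows)
    else:
        ix = 27 // rows
    return ix

return ix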